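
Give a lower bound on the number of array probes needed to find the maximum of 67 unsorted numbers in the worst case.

Adversary: any unprobed cell could hold a value larger than everything seen so far. If fewer than 67 cells are probed, the adversary places the max in an unprobed cell. So all 67 cells must be examined; together with 67-1 comparisons this is tight.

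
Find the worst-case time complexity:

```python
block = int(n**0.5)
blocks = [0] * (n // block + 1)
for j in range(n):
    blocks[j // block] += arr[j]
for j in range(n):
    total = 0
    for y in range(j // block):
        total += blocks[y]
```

Time complexity: O(n * sqrt(n)).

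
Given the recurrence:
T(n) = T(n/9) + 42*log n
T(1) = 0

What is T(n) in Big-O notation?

Each of the log_9(n) levels adds O(log n). T(n) = O(log^2 n).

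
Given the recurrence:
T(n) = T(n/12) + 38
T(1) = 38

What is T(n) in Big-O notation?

Each step divides n by 12 and adds 38. After log_12(n) steps, T(n) = O(log n).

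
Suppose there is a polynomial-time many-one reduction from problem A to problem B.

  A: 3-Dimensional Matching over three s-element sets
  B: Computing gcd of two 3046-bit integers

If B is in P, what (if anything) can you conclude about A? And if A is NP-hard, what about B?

A poly-time reduction A <=_p B means any A-instance can be transformed to a B-instance in poly time.
If B is in P: compose the reduction with B's poly-time algorithm to solve A in poly time, so A is in P.
If A is NP-hard: every NP problem reduces to A, which reduces to B; composing reductions, every NP problem reduces to B, so B is NP-hard.
(Here in fact A is NP-complete and B is in P, so no such reduction is known -- its existence would imply P = NP; the analysis concerns only what the assumed reduction would or would not let you conclude.)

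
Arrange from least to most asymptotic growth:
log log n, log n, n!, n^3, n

Ordered by growth rate: log log n < log n < n < n^3 < n!.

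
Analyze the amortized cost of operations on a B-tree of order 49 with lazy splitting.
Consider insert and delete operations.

In a B-tree of order 49, a node splits when it has 49 keys. With lazy splitting, we use potential Phi = number of full nodes + number of near-empty nodes. Each split costs O(1) but reduces potential. Between splits, at least 24 insertions must occur in that node. Amortized structural cost is O(1) per operation, plus O(log_49 n) traversal.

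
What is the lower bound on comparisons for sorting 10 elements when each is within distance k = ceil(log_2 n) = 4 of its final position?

Partition the 10 positions into floor(n/k) blocks of k = 4 consecutive positions; any permutation within a block keeps every element within k of its final position, so there are at least (k!)^(n/k) distinguishable inputs. Lower bound: log_2((k!)^(n/k)) = (n/k) * log_2(k!) = Theta(n log k); with k = ceil(log_2 n), this is Omega(n log log n).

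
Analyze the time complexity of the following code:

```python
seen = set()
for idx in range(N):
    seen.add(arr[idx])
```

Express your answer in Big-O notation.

Time complexity: O(n).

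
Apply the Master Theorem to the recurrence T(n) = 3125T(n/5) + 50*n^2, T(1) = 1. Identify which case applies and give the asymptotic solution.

a=3125, b=5, f(n)=50*n^2.
log_5(3125) = 5 > 2.
Since f(n) = O(n^2) is polynomially smaller than n^5, Case 1 applies.
T(n) = Theta(n^5).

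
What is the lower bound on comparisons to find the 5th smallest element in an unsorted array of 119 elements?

Finding the 5th smallest of 119 elements requires Omega(n) comparisons. Every element must participate in at least one comparison; otherwise it could be the 5th smallest.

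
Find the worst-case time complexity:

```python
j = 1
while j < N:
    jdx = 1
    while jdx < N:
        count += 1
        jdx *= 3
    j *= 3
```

Time complexity: O(log^2 n).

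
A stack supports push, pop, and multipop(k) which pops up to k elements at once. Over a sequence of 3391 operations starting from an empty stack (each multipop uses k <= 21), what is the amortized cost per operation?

Each element is pushed exactly once and popped at most once (whether by pop or as part of a multipop). So the total number of individual pops over the whole sequence is at most the number of pushes, which is at most 3391. Total work <= 2 * 3391, hence O(1) amortized per operation.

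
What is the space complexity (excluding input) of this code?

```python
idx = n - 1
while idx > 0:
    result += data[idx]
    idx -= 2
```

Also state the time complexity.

Space complexity: O(1).
Only a constant amount of auxiliary storage is used; nothing grows with n.
Time complexity: O(n).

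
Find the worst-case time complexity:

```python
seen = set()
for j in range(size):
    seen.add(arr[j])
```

Time complexity: O(n).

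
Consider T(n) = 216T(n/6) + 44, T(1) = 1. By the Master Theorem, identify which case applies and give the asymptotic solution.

a=216, b=6, f(n)=44.
log_6(216) = 3 > 0.
Since f(n) = O(n^0) is polynomially smaller than n^3, Case 1 applies.
T(n) = Theta(n^3).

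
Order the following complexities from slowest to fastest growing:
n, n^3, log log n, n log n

Ordered by growth rate: log log n < n < n log n < n^3.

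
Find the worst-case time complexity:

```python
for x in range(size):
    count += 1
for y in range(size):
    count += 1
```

Time complexity: O(n).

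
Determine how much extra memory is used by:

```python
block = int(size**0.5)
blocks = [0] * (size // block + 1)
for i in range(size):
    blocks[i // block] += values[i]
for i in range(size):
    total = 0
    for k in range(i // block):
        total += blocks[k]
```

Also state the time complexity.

Space complexity: O(sqrt(n)).
Storage scales with sqrt(n).
Time complexity: O(n * sqrt(n)).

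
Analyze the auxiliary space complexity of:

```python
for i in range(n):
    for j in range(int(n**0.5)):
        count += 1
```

Space complexity: O(1).
Only a constant amount of auxiliary storage is used; nothing grows with n.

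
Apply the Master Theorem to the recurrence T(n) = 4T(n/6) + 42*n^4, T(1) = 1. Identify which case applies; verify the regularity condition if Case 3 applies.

a=4, b=6, f(n)=42*n^4.
log_6(4) = 0.7737 < 4.
f(n) = Omega(n^(0.7737+epsilon)) for some epsilon > 0, so Case 3 is the candidate.
Regularity: a*f(n/b) = 4*42*(n/6)^4 = (4/1296)*42*n^4 <= c*f(n) with c = 4/1296 < 1. Satisfied.
Case 3: T(n) = Theta(n^4).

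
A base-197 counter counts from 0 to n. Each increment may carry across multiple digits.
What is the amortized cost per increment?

Digit at position i changes every 197^i increments. Total digit changes over n increments: n * 197/(197-1) = O(n). Amortized: O(1).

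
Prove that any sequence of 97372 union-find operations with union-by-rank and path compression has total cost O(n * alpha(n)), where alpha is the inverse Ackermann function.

Using Tarjan's analysis with rank-based potential function. Union-by-rank keeps tree height O(log n). Path compression flattens paths during find. For n = 97372 operations, total cost is O(n * alpha(n)), effectively O(n) since alpha grows incredibly slowly.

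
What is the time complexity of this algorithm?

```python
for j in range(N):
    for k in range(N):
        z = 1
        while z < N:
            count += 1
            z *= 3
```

Time complexity: O(n^2 log n).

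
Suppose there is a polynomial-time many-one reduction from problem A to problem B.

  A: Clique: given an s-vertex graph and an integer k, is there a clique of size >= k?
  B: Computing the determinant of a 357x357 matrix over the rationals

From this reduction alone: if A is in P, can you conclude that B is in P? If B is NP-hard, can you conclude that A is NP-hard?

A poly-time reduction A <=_p B transfers tractability DOWN (B easy => A easy) and hardness UP (A hard => B hard), not the reverse.
From A in P, the reduction alone does NOT give B in P: any problem in P trivially reduces to SAT, yet SAT is not known to be in P.
From B NP-hard, the reduction alone does NOT give A NP-hard: again, easy problems reduce to hard ones.
(Here in fact A is NP-complete and B is in P, so no such reduction is known -- its existence would imply P = NP; the analysis concerns only what the assumed reduction would or would not let you conclude.)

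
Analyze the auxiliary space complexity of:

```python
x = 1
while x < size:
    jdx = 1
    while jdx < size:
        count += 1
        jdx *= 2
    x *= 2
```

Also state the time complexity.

Space complexity: O(1).
Only a constant amount of auxiliary storage is used; nothing grows with n.
Time complexity: O(log^2 n).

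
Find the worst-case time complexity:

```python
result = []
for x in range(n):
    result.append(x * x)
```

Time complexity: O(n).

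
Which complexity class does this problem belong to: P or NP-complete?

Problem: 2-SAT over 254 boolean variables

This problem is in P: 2-SAT is solvable in linear time via implication-graph SCCs.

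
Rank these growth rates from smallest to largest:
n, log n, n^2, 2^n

Ordered by growth rate: log n < n < n^2 < 2^n.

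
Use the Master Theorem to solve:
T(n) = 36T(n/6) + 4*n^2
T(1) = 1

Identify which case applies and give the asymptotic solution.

a=36, b=6, f(n)=4*n^2.
log_6(36) = 2, so n^(log_b(a)) = n^2.
f(n) = Theta(n^2), so Case 2 applies.
T(n) = Theta(n^2 log n).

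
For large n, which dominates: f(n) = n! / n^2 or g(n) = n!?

g(n) = n! grows faster: the ratio n!/(n!/n^2) = n^2 -> infinity.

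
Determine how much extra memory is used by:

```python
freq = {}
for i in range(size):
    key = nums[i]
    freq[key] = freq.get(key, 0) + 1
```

Space complexity: O(n).
Auxiliary storage grows linearly with the input size n in the worst case.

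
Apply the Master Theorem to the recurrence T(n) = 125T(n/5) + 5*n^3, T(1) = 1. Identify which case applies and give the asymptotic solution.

a=125, b=5, f(n)=5*n^3.
log_5(125) = 3, so n^(log_b(a)) = n^3.
f(n) = Theta(n^3), so Case 2 applies.
T(n) = Theta(n^3 log n).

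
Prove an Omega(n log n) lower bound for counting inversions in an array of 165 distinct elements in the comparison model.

Decision-tree argument: at any leaf, the comparisons made (with transitivity) must totally order all 165 elements -- otherwise some pair (i,j) is unordered, and an adversary can present two inputs agreeing on every comparison made but with that pair flipped, changing the inversion count by 1, so the leaf's output is wrong on one of them. Hence the tree has >= 165! leaves and height >= log_2(165!) = Omega(n log n). Modified merge sort achieves O(n log n).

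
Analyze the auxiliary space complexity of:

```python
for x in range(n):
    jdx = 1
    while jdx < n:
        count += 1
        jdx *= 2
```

Space complexity: O(1).
Only a constant amount of auxiliary storage is used; nothing grows with n.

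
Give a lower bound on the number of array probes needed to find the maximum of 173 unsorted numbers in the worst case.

Adversary: any unprobed cell could hold a value larger than everything seen so far. If fewer than 173 cells are probed, the adversary places the max in an unprobed cell. So all 173 cells must be examined; together with 173-1 comparisons this is tight.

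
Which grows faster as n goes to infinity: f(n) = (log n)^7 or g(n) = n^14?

g(n) = n^14 grows faster: any positive polynomial dominates any polylog.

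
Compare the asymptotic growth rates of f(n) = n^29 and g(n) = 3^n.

g(n) = 3^n grows faster: any exponential with base > 1 dominates every polynomial.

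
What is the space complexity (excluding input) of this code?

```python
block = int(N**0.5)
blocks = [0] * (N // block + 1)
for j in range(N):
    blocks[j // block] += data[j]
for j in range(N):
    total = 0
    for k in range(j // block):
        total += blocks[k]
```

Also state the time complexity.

Space complexity: O(sqrt(n)).
Storage scales with sqrt(n).
Time complexity: O(n * sqrt(n)).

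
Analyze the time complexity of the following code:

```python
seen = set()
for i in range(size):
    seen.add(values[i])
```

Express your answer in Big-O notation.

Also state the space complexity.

Time complexity: O(n).
Space complexity: O(n).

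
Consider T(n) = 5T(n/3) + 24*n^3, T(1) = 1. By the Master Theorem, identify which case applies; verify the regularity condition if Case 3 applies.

a=5, b=3, f(n)=24*n^3.
log_3(5) = 1.465 < 3.
f(n) = Omega(n^(1.465+epsilon)) for some epsilon > 0, so Case 3 is the candidate.
Regularity: a*f(n/b) = 5*24*(n/3)^3 = (5/27)*24*n^3 <= c*f(n) with c = 5/27 < 1. Satisfied.
Case 3: T(n) = Theta(n^3).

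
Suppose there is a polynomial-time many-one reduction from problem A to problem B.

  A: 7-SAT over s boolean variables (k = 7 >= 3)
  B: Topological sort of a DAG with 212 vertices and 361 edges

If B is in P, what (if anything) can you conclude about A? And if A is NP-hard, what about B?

A poly-time reduction A <=_p B means any A-instance can be transformed to a B-instance in poly time.
If B is in P: compose the reduction with B's poly-time algorithm to solve A in poly time, so A is in P.
If A is NP-hard: every NP problem reduces to A, which reduces to B; composing reductions, every NP problem reduces to B, so B is NP-hard.
(Here in fact A is NP-complete and B is in P, so no such reduction is known -- its existence would imply P = NP; the analysis concerns only what the assumed reduction would or would not let you conclude.)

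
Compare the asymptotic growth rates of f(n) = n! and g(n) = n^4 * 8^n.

f(n) = n! grows faster: by Stirling n! ~ (n/e)^n sqrt(2*pi*n); (n/e)^n eventually dominates n^4 * 8^n.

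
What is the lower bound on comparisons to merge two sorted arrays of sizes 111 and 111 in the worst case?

Adversary: with |111 - 111| <= 1 the inputs can be fully interleaved so that every adjacent pair in the merged output comes from different arrays. Then each of the 221 adjacent pairs must be directly compared, or the algorithm cannot determine their relative order. Standard merge meets this bound.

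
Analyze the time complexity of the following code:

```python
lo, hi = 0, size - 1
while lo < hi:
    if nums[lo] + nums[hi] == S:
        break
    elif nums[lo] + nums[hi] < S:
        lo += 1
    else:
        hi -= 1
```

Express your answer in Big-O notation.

Time complexity: O(n).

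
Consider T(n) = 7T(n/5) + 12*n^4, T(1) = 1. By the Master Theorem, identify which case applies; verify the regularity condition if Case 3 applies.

a=7, b=5, f(n)=12*n^4.
log_5(7) = 1.209 < 4.
f(n) = Omega(n^(1.209+epsilon)) for some epsilon > 0, so Case 3 is the candidate.
Regularity: a*f(n/b) = 7*12*(n/5)^4 = (7/625)*12*n^4 <= c*f(n) with c = 7/625 < 1. Satisfied.
Case 3: T(n) = Theta(n^4).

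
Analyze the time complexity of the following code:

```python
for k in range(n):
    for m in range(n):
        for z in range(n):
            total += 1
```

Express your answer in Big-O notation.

Time complexity: O(n^3).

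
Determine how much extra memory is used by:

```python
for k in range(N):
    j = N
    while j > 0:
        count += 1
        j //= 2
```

Space complexity: O(1).
Only a constant amount of auxiliary storage is used; nothing grows with n.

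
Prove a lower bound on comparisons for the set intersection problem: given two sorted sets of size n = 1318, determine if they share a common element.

For two sorted arrays of size n = 1318, any correct algorithm must examine Omega(n) elements. If fewer are examined, an adversary places a common element in an unexamined gap. A merge-based scan achieves O(n), so the bound is tight.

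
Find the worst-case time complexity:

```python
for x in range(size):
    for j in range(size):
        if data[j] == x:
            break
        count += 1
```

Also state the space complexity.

Time complexity: O(n^2).
Space complexity: O(1).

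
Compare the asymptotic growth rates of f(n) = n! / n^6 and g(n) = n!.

g(n) = n! grows faster: the ratio n!/(n!/n^6) = n^6 -> infinity.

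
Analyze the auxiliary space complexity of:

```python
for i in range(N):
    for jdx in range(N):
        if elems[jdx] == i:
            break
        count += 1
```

Space complexity: O(1).
Only a constant amount of auxiliary storage is used; nothing grows with n.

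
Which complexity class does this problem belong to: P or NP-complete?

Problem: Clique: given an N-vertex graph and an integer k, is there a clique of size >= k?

This problem is NP-complete: complement of Independent Set / Vertex Cover (with k part of the input).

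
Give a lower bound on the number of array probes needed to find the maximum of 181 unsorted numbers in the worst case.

Adversary: any unprobed cell could hold a value larger than everything seen so far. If fewer than 181 cells are probed, the adversary places the max in an unprobed cell. So all 181 cells must be examined; together with 181-1 comparisons this is tight.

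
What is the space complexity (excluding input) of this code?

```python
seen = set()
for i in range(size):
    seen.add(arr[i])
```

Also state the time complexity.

Space complexity: O(n).
Auxiliary storage grows linearly with the input size n in the worst case.
Time complexity: O(n).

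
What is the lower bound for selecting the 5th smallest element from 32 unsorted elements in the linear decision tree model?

Selecting the 5th smallest of 32 elements requires Omega(n) comparisons. Every element must be compared at least once. The BFPRT algorithm achieves O(n), making this tight.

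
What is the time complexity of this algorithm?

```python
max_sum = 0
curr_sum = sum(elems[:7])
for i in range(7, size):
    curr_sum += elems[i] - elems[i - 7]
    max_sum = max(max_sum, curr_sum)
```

Time complexity: O(n).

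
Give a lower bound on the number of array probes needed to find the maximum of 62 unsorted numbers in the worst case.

Adversary: any unprobed cell could hold a value larger than everything seen so far. If fewer than 62 cells are probed, the adversary places the max in an unprobed cell. So all 62 cells must be examined; together with 62-1 comparisons this is tight.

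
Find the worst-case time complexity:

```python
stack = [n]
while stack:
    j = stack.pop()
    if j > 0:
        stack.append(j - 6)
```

Time complexity: O(n).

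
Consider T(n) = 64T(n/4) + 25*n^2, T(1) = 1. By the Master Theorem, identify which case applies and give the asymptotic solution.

a=64, b=4, f(n)=25*n^2.
log_4(64) = 3 > 2.
Since f(n) = O(n^2) is polynomially smaller than n^3, Case 1 applies.
T(n) = Theta(n^3).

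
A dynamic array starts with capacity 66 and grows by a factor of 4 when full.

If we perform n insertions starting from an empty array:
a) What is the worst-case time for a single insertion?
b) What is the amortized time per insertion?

(a) Worst-case single insertion: O(n) -- when the array is full at capacity c, the resize copies all c elements, and c can be Theta(n).
(b) Resizes happen at sizes 66, 264, 1056, ... Total copy cost for n insertions: 66 + 264 + ... = O(n) (geometric series with ratio 1/4). Amortized cost per insertion: O(n)/n = O(1).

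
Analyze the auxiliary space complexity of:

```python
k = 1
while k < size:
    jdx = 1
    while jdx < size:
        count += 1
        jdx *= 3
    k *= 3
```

Space complexity: O(1).
Only a constant amount of auxiliary storage is used; nothing grows with n.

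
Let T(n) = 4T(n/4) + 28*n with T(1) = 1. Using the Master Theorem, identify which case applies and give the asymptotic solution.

a=4, b=4, f(n)=28*n.
log_4(4) = 1, so n^(log_b(a)) = n.
f(n) = Theta(n), so Case 2 applies.
T(n) = Theta(n log n).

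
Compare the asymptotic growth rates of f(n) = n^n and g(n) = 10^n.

f(n) = n^n grows faster: n^n / 10^n = (n/10)^n -> infinity once n > 10.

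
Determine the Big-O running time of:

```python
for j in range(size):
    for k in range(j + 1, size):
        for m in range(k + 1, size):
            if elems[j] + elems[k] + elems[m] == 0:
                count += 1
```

Time complexity: O(n^3).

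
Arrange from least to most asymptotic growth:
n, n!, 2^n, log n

Ordered by growth rate: log n < n < 2^n < n!.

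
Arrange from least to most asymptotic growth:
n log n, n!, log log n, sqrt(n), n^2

Ordered by growth rate: log log n < sqrt(n) < n log n < n^2 < n!.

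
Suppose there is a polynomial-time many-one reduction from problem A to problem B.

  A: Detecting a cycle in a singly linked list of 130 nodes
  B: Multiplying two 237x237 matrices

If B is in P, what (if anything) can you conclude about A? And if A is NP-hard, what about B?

A poly-time reduction A <=_p B means any A-instance can be transformed to a B-instance in poly time.
If B is in P: compose the reduction with B's poly-time algorithm to solve A in poly time, so A is in P.
If A is NP-hard: every NP problem reduces to A, which reduces to B; composing reductions, every NP problem reduces to B, so B is NP-hard.
(Here in fact A is P and B is P.)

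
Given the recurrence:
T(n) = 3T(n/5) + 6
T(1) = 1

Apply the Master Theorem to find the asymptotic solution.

a=3, b=5, f(n)=6. log_5(3) = 0.6826. Case 1 of Master Theorem: T(n) = O(n^0.6826).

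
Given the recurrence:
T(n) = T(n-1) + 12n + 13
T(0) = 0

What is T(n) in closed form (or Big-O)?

Dominant term in sum is 12*sum(i, i=1..n) = 12*n*(n+1)/2 = O(n^2).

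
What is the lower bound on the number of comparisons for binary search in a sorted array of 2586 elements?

With 2586 possible positions, we need at least ceil(log_2(2586)) = 12 comparisons. Each comparison splits the remaining candidates by at most half.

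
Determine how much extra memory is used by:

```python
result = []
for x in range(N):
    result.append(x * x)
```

Space complexity: O(n).
Auxiliary storage grows linearly with the input size n in the worst case.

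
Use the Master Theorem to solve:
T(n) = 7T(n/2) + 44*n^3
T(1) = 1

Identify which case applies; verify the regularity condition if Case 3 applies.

a=7, b=2, f(n)=44*n^3.
log_2(7) = 2.807 < 3.
f(n) = Omega(n^(2.807+epsilon)) for some epsilon > 0, so Case 3 is the candidate.
Regularity: a*f(n/b) = 7*44*(n/2)^3 = (7/8)*44*n^3 <= c*f(n) with c = 7/8 < 1. Satisfied.
Case 3: T(n) = Theta(n^3).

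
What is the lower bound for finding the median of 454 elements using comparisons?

To find the median of 454 elements, every element must be compared at least once, so the lower bound is Omega(n). The BFPRT algorithm achieves O(n), making this tight.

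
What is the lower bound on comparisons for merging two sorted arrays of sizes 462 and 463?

Adversary argument: with sizes 462 and 463 (differing by at most 1), interleave the two arrays so that every consecutive pair in the output comes from different inputs. Then each of the 924 adjacent output pairs must be directly compared, or the algorithm cannot determine their relative order. So 924 comparisons are necessary; standard merge achieves this.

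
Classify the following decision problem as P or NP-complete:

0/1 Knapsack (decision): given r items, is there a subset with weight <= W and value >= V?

This problem is NP-complete: reduces from Subset Sum.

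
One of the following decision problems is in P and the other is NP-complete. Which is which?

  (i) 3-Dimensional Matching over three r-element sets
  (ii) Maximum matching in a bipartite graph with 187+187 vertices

(i) is NP-complete: one of Karp's 21 NP-complete problems.
(ii) is P: Hopcroft-Karp runs in O(E sqrt(V)).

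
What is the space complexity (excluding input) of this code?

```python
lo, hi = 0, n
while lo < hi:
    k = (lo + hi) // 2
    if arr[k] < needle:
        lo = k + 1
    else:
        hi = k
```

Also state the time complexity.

Space complexity: O(1).
Only a constant amount of auxiliary storage is used; nothing grows with n.
Time complexity: O(log n).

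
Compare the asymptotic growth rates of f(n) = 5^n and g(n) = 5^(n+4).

f(n) = 5^n and g(n) = 5^(n+4) are Theta of each other: 5^(n+4) = 5^4 * 5^n = Theta(5^n).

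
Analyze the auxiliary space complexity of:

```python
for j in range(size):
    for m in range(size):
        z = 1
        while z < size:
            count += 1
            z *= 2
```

Space complexity: O(1).
Only a constant amount of auxiliary storage is used; nothing grows with n.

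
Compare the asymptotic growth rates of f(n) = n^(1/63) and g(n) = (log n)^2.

f(n) = n^(1/63) grows faster: any positive power of n dominates any polylog.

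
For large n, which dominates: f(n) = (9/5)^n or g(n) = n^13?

f(n) = (9/5)^n grows faster: (9/5)^n is exponential with base 9/5 > 1, dominating every polynomial.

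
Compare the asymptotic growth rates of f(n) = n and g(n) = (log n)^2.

f(n) = n grows faster: any positive polynomial dominates any polylog.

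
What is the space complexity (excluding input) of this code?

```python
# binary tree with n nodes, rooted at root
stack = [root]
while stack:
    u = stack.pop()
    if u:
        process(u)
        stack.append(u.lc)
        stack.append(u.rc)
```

Space complexity: O(n).
Auxiliary storage grows linearly with the input size n in the worst case.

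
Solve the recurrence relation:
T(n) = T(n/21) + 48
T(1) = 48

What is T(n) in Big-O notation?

Each step divides n by 21 and adds 48. After log_21(n) steps, T(n) = O(log n).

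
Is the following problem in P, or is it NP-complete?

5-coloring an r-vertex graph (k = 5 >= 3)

This problem is NP-complete: graph k-coloring for k>=3 is NP-complete by reduction from 3-SAT.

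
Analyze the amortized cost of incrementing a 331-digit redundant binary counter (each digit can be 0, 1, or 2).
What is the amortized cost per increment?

A redundant counter on 331 digits allows digit values 0, 1, 2. Increment adds 1 to the least significant digit and carries any 2 to a 0 plus +1 on the next digit. With potential Phi = (number of 2-digits), each increment does O(1) actual work plus a chain of carries, each of which decreases Phi by 1. Amortized O(1).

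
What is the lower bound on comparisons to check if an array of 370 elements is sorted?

To verify 370 elements are sorted, we must compare each consecutive pair. Skipping any pair allows an adversary to swap them. Therefore 369 comparisons are necessary and sufficient.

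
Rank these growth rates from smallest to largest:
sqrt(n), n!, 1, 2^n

Ordered by growth rate: 1 < sqrt(n) < 2^n < n!.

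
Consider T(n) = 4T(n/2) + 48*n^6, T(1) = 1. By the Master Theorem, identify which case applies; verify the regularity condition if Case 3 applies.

a=4, b=2, f(n)=48*n^6.
log_2(4) = 2 < 6.
f(n) = Omega(n^(2+epsilon)) for some epsilon > 0, so Case 3 is the candidate.
Regularity: a*f(n/b) = 4*48*(n/2)^6 = (4/64)*48*n^6 <= c*f(n) with c = 4/64 < 1. Satisfied.
Case 3: T(n) = Theta(n^6).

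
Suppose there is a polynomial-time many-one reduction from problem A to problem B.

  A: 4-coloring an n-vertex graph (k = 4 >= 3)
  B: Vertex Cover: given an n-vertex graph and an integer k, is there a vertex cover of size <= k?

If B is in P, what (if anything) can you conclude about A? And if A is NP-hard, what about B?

A poly-time reduction A <=_p B means any A-instance can be transformed to a B-instance in poly time.
If B is in P: compose the reduction with B's poly-time algorithm to solve A in poly time, so A is in P.
If A is NP-hard: every NP problem reduces to A, which reduces to B; composing reductions, every NP problem reduces to B, so B is NP-hard.
(Here in fact A is NP-complete and B is NP-complete.)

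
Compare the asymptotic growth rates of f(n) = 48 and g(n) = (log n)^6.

g(n) = (log n)^6 grows faster: any unbounded function dominates a constant.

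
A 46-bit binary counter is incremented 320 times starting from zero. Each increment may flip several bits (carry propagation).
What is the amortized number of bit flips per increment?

Bit i flips on every 2^i-th increment, so over 320 increments bit i flips floor(320/2^i) times. Summing over i: total flips < 2 * 320. Amortized: < 2 = O(1) per increment.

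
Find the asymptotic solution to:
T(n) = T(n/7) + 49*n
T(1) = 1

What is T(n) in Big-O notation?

Geometric series: 49*n*(1 + 1/7 + 1/7^2 + ...) = O(n). T(n) = O(n).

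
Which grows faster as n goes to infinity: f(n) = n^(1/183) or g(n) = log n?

f(n) = n^(1/183) grows faster: any positive power of n dominates log n.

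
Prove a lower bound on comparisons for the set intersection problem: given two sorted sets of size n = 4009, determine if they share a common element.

For two sorted arrays of size n = 4009, any correct algorithm must examine Omega(n) elements. If fewer are examined, an adversary places a common element in an unexamined gap. A merge-based scan achieves O(n), so the bound is tight.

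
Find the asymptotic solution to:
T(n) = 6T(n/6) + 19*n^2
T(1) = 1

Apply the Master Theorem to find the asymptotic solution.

a=6, b=6, f(n)=19*n^2. log_6(6) = 1 < 2. Case 3: T(n) = O(n^2).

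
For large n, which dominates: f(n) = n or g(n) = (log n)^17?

f(n) = n grows faster: any positive polynomial dominates any polylog.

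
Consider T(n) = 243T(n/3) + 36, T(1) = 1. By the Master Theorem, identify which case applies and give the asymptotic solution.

a=243, b=3, f(n)=36.
log_3(243) = 5 > 0.
Since f(n) = O(n^0) is polynomially smaller than n^5, Case 1 applies.
T(n) = Theta(n^5).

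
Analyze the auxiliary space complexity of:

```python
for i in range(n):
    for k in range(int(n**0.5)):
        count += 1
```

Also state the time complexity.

Space complexity: O(1).
Only a constant amount of auxiliary storage is used; nothing grows with n.
Time complexity: O(n * sqrt(n)).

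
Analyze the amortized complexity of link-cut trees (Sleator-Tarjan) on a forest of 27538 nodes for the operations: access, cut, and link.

Link-cut trees represent the forest using splay trees over preferred paths. With potential Phi = sum over nodes of log(size of virtual subtree), each access on 27538 nodes is O(log 27538) = O(log n) amortized by the splay-tree access lemma. Cut and link are O(1) plus one access.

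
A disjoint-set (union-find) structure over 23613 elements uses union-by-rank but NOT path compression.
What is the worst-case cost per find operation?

Union-by-rank alone keeps every tree's height <= log_2(23613) ~= 14.5. Each find traverses from a node to its root, costing O(height) = O(log n). Without path compression this bound is tight.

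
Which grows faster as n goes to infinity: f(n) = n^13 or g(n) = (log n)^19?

f(n) = n^13 grows faster: any positive polynomial dominates any polylog.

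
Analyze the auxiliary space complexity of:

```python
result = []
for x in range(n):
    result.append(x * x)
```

Space complexity: O(n).
Auxiliary storage grows linearly with the input size n in the worst case.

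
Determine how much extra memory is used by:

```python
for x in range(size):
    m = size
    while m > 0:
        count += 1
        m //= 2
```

Space complexity: O(1).
Only a constant amount of auxiliary storage is used; nothing grows with n.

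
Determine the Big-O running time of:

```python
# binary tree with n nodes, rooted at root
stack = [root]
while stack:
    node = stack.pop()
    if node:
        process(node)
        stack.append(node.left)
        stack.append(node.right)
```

Time complexity: O(n).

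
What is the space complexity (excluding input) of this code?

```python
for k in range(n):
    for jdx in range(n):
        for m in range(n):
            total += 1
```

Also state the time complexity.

Space complexity: O(1).
Only a constant amount of auxiliary storage is used; nothing grows with n.
Time complexity: O(n^3).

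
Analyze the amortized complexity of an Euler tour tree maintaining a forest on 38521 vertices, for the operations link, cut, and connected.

An Euler tour tree stores each tree's Euler tour as a balanced BST keyed by tour position. On 38521 vertices: link concatenates two tours via O(1) splits/joins of size <= 2*38521 (O(log n)); cut splits the tour at the two occurrences of the edge (O(log n)); connected compares BST roots (O(log n) to find the root). All O(log n) amortized.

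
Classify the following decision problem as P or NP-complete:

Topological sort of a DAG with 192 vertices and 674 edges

This problem is in P: DFS-based topological sort runs in O(V+E).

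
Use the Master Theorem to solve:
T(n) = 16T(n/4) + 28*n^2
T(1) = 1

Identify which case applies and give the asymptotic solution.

a=16, b=4, f(n)=28*n^2.
log_4(16) = 2, so n^(log_b(a)) = n^2.
f(n) = Theta(n^2), so Case 2 applies.
T(n) = Theta(n^2 log n).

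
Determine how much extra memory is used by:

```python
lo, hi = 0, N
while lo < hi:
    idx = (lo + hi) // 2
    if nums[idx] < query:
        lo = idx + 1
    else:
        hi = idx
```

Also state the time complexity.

Space complexity: O(1).
Only a constant amount of auxiliary storage is used; nothing grows with n.
Time complexity: O(log n).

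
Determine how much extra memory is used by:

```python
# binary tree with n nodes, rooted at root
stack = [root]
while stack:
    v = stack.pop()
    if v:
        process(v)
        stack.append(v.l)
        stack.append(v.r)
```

Space complexity: O(n).
Auxiliary storage grows linearly with the input size n in the worst case.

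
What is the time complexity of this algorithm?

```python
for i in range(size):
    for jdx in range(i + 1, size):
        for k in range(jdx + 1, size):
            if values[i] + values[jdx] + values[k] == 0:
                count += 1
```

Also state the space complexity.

Time complexity: O(n^3).
Space complexity: O(1).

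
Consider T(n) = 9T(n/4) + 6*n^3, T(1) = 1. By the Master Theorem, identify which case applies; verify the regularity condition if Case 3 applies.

a=9, b=4, f(n)=6*n^3.
log_4(9) = 1.585 < 3.
f(n) = Omega(n^(1.585+epsilon)) for some epsilon > 0, so Case 3 is the candidate.
Regularity: a*f(n/b) = 9*6*(n/4)^3 = (9/64)*6*n^3 <= c*f(n) with c = 9/64 < 1. Satisfied.
Case 3: T(n) = Theta(n^3).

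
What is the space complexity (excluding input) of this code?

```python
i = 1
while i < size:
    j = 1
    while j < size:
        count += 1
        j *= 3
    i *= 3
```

Space complexity: O(1).
Only a constant amount of auxiliary storage is used; nothing grows with n.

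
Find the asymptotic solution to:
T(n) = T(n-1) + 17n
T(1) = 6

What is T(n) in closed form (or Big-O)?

Unrolling: T(n) = 6 + 17*(2 + 3 + ... + n) = 6 + 17*(n(n+1)/2 - 1) = O(n^2).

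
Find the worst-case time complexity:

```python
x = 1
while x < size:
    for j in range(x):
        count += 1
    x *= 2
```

Time complexity: O(n).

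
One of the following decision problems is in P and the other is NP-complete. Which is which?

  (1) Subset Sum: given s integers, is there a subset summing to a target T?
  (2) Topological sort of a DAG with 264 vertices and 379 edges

(1) is NP-complete: one of Karp's 21 NP-complete problems.
(2) is P: DFS-based topological sort runs in O(V+E).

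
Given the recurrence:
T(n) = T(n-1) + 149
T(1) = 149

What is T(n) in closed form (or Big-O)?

Unrolling: T(n) = T(n-1) + 149 = T(n-2) + 2*149 = ... = T(1) + (n-1)*149 = 149 + (n-1)*149 = 149n.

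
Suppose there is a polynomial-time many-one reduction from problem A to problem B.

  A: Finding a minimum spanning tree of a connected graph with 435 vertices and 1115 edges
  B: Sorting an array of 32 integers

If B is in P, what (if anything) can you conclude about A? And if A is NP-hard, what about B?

A poly-time reduction A <=_p B means any A-instance can be transformed to a B-instance in poly time.
If B is in P: compose the reduction with B's poly-time algorithm to solve A in poly time, so A is in P.
If A is NP-hard: every NP problem reduces to A, which reduces to B; composing reductions, every NP problem reduces to B, so B is NP-hard.
(Here in fact A is P and B is P.)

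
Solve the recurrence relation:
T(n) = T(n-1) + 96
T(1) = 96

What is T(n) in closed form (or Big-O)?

Unrolling: T(n) = T(n-1) + 96 = T(n-2) + 2*96 = ... = T(1) + (n-1)*96 = 96 + (n-1)*96 = 96n.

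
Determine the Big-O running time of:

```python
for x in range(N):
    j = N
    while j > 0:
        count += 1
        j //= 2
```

Time complexity: O(n log n).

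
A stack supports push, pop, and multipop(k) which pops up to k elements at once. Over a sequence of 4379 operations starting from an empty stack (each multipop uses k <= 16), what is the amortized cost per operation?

Each element is pushed exactly once and popped at most once (whether by pop or as part of a multipop). So the total number of individual pops over the whole sequence is at most the number of pushes, which is at most 4379. Total work <= 2 * 4379, hence O(1) amortized per operation.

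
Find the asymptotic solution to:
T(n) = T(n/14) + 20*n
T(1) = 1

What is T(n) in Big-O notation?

Geometric series: 20*n*(1 + 1/14 + 1/14^2 + ...) = O(n). T(n) = O(n).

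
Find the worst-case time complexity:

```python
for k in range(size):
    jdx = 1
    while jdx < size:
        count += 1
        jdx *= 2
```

Time complexity: O(n log n).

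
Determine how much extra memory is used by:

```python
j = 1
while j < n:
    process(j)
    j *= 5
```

Space complexity: O(1).
Only a constant amount of auxiliary storage is used; nothing grows with n.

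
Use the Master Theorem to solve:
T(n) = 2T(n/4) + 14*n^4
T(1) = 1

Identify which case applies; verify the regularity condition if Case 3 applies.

a=2, b=4, f(n)=14*n^4.
log_4(2) = 0.5 < 4.
f(n) = Omega(n^(0.5+epsilon)) for some epsilon > 0, so Case 3 is the candidate.
Regularity: a*f(n/b) = 2*14*(n/4)^4 = (2/256)*14*n^4 <= c*f(n) with c = 2/256 < 1. Satisfied.
Case 3: T(n) = Theta(n^4).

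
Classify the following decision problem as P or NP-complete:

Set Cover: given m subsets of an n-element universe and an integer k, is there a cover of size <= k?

This problem is NP-complete: one of Karp's 21 NP-complete problems (with k part of the input).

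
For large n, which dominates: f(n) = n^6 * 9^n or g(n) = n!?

g(n) = n! grows faster: by Stirling n! ~ (n/e)^n sqrt(2*pi*n); (n/e)^n eventually dominates n^6 * 9^n.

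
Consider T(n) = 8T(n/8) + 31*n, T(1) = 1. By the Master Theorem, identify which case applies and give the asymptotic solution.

a=8, b=8, f(n)=31*n.
log_8(8) = 1, so n^(log_b(a)) = n.
f(n) = Theta(n), so Case 2 applies.
T(n) = Theta(n log n).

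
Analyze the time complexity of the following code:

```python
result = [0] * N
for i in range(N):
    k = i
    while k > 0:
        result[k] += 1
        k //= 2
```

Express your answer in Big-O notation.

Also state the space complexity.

Time complexity: O(n log n).
Space complexity: O(n).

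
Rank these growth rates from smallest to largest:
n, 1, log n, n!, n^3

Ordered by growth rate: 1 < log n < n < n^3 < n!.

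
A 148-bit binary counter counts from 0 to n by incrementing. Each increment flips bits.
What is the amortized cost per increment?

Bit i flips every 2^i increments. Total flips over n increments: sum_{i=0}^{148} n/2^i < 2n. Amortized cost: 2n/n = O(1).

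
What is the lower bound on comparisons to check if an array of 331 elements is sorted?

To verify 331 elements are sorted, we must compare each consecutive pair. Skipping any pair allows an adversary to swap them. Therefore 330 comparisons are necessary and sufficient.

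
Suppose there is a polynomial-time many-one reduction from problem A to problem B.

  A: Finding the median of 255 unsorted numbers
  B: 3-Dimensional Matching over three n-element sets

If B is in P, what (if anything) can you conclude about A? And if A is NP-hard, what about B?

A poly-time reduction A <=_p B means any A-instance can be transformed to a B-instance in poly time.
If B is in P: compose the reduction with B's poly-time algorithm to solve A in poly time, so A is in P.
If A is NP-hard: every NP problem reduces to A, which reduces to B; composing reductions, every NP problem reduces to B, so B is NP-hard.
(Here in fact A is P and B is NP-complete.)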